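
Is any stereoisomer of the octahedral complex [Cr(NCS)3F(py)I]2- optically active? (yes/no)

An octahedron has six vertices in three trans pairs; every non-trans pair is cis.
The distinct arrangements are (4 in all): NCS mer (3 arrangements); NCS fac (chiral).
One of these lacks any improper symmetry element and so occurs as an enantiomeric pair, giving 4 + 1 = 5 stereoisomers in total.

yes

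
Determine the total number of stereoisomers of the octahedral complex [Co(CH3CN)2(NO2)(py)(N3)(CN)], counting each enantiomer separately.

In an octahedral complex each vertex has one trans partner and four cis neighbours.
Systematic enumeration (placing each ligand type in turn and discarding arrangements equivalent by rotation or reflection) gives 9 geometric isomers.
Of these, 6 lack any improper symmetry element and so occur as enantiomeric pairs, giving 9 + 6 = 15 stereoisomers in total.

15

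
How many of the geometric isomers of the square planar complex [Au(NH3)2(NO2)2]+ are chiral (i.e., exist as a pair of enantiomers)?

0

In a square planar complex each vertex has one trans partner and two cis neighbours.
Systematic placement gives 2 geometric isomers: NH3 cis; NH3 trans.
Each arrangement has an internal mirror plane or centre of symmetry, so none is chiral.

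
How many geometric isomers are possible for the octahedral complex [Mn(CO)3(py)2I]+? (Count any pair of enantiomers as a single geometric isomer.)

An octahedron has six vertices in three trans pairs; every non-trans pair is cis.
The distinct arrangements are (3 in all): CO mer, py trans; CO mer, py cis; CO fac, py cis.

3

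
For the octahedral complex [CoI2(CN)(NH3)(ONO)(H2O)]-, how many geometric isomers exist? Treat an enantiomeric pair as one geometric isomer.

9

Systematic enumeration (placing each ligand type in turn and discarding arrangements equivalent by rotation or reflection) gives 9 geometric isomers.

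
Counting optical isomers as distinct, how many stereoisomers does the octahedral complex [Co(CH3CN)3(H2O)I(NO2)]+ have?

An octahedron has six vertices in three trans pairs; every non-trans pair is cis.
The distinct arrangements are (4 in all): CH3CN mer (3 arrangements); CH3CN fac (chiral).
One of these lacks any improper symmetry element and so occurs as an enantiomeric pair, giving 4 + 1 = 5 stereoisomers in total.

5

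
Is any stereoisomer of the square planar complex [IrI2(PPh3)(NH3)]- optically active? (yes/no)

no

A square has two trans pairs of vertices; adjacent vertices are cis.
The distinct arrangements are (2 in all): I cis; I trans.
Each arrangement has an internal mirror plane or centre of symmetry, so none is chiral.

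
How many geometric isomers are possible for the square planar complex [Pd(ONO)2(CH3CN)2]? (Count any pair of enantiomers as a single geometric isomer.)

2

Working through the distinct placements yields 2 geometric isomers: ONO cis; ONO trans.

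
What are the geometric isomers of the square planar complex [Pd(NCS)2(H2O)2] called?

A square has two trans pairs of vertices; adjacent vertices are cis.
The distinct arrangements are (2 in all): NCS cis; NCS trans.

cis and trans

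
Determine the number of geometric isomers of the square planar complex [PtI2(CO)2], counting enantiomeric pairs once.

2

A square has two trans pairs of vertices; adjacent vertices are cis.
Systematic placement gives 2 geometric isomers: I cis; I trans.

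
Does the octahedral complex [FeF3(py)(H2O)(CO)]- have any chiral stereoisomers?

yes

An octahedron has six vertices in three trans pairs; every non-trans pair is cis.
The distinct arrangements are (4 in all): F mer (3 arrangements); F fac (chiral).
One of these lacks any improper symmetry element and so occurs as an enantiomeric pair, giving 4 + 1 = 5 stereoisomers in total.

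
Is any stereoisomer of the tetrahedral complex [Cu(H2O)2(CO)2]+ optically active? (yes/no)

In a tetrahedral complex all four positions are equivalent and every pair of ligands is adjacent — there is no cis/trans distinction.
Only one geometric arrangement is possible.

no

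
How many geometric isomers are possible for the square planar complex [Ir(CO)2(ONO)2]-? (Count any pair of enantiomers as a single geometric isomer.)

The distinct arrangements are (2 in all): CO cis; CO trans.

2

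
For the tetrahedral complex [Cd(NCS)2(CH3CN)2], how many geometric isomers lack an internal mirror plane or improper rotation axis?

0

All four vertices of a tetrahedron are equivalent and mutually adjacent, so cis/trans isomerism cannot arise.
Only one geometric arrangement is possible.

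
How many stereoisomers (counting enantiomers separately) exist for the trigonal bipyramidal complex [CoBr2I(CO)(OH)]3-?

10

In a trigonal bipyramid the two axial positions differ from the three equatorial ones.
Placing the ligands in turn and identifying arrangements related by rotation or reflection leaves 7 distinct geometric isomers.
Of these, 3 lack any improper symmetry element and so occur as enantiomeric pairs, giving 7 + 3 = 10 stereoisomers in total.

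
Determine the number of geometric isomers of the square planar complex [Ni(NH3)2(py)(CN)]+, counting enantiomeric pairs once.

The distinct arrangements are (2 in all): NH3 cis; NH3 trans.

2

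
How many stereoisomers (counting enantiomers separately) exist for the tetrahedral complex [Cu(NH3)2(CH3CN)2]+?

1

All four vertices of a tetrahedron are equivalent and mutually adjacent, so cis/trans isomerism cannot arise.
Only one geometric arrangement is possible.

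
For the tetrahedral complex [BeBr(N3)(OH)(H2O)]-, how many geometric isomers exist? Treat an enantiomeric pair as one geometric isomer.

In a tetrahedral complex all four positions are equivalent and every pair of ligands is adjacent — there is no cis/trans distinction.
Only one geometric arrangement is possible; it has no improper symmetry element, so it exists as a pair of enantiomers (2 stereoisomers).

1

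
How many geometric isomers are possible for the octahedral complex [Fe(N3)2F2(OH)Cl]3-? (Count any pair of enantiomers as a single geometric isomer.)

6

Systematic placement gives 6 geometric isomers: N3 cis, F cis (3 arrangements, 2 chiral); N3 trans, F cis; N3 cis, F trans; N3 trans, F trans.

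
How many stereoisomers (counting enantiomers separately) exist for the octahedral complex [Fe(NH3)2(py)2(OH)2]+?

The six octahedral sites form three mutually perpendicular trans pairs.
Systematic placement gives 5 geometric isomers: NH3 trans, py trans, OH trans; NH3 trans, py cis, OH cis; NH3 cis, py trans, OH cis; NH3 cis, py cis, OH cis (chiral); NH3 cis, py cis, OH trans.
One of these lacks any improper symmetry element and so occurs as an enantiomeric pair, giving 5 + 1 = 6 stereoisomers in total.

6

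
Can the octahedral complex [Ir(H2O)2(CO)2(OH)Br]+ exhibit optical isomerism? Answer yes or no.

yes

In an octahedral complex each vertex has one trans partner and four cis neighbours.
Systematic placement gives 6 geometric isomers: H2O cis, CO cis (3 arrangements, 2 chiral); H2O trans, CO cis; H2O cis, CO trans; H2O trans, CO trans.
Of these, 2 lack any improper symmetry element and so occur as enantiomeric pairs, giving 6 + 2 = 8 stereoisomers in total.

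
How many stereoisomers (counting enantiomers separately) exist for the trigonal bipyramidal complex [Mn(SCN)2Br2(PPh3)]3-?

6

In a trigonal bipyramid the two axial positions differ from the three equatorial ones.
Exhaustive case analysis gives 5 geometric isomers.
One of these lacks any improper symmetry element and so occurs as an enantiomeric pair, giving 5 + 1 = 6 stereoisomers in total.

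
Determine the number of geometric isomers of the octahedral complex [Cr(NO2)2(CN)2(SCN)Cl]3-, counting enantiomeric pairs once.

The six octahedral sites form three mutually perpendicular trans pairs.
Systematic placement gives 6 geometric isomers: NO2 cis, CN trans; NO2 trans, CN trans; NO2 cis, CN cis (3 arrangements, 2 chiral); NO2 trans, CN cis.

6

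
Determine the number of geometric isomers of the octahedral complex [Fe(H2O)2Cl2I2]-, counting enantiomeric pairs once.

An octahedron has six vertices in three trans pairs; every non-trans pair is cis.
Systematic placement gives 5 geometric isomers: H2O trans, Cl trans, I trans; H2O cis, Cl trans, I cis; H2O cis, Cl cis, I trans; H2O cis, Cl cis, I cis (chiral); H2O trans, Cl cis, I cis.

5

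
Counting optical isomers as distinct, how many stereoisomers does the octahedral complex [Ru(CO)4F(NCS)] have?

2

In an octahedral complex each vertex has one trans partner and four cis neighbours.
The distinct arrangements are (2 in all): F and NCS mutually trans; F and NCS mutually cis.
Each arrangement has an internal mirror plane or centre of symmetry, so none is chiral.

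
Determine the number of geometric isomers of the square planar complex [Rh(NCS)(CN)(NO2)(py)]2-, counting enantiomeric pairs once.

In a square planar complex each vertex has one trans partner and two cis neighbours.
Systematic placement gives 3 geometric isomers: (CN/NO2 trans, NCS/py trans); (CN/py trans, NCS/NO2 trans); (CN/NCS trans, NO2/py trans).

3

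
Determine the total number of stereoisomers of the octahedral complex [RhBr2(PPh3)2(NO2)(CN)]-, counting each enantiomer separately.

8

The distinct arrangements are (6 in all): Br trans, PPh3 trans; Br trans, PPh3 cis; Br cis, PPh3 trans; Br cis, PPh3 cis (3 arrangements, 2 chiral).
Of these, 2 lack any improper symmetry element and so occur as enantiomeric pairs, giving 6 + 2 = 8 stereoisomers in total.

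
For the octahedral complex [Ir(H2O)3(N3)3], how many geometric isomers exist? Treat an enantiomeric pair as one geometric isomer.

2

An octahedron has six vertices in three trans pairs; every non-trans pair is cis.
There are 2 geometric isomers: H2O mer; H2O fac.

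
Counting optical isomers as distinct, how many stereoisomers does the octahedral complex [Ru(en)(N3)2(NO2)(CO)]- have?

6

An octahedron has six vertices in three trans pairs; every non-trans pair is cis.
Each en is bidentate and must span two cis positions.
Working through the distinct placements yields 4 geometric isomers: N3 cis (3 arrangements, 2 chiral); N3 trans.
Of these, 2 lack any improper symmetry element and so occur as enantiomeric pairs, giving 4 + 2 = 6 stereoisomers in total.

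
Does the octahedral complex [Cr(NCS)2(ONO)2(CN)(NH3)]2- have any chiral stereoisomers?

In an octahedral complex each vertex has one trans partner and four cis neighbours.
There are 6 geometric isomers: NCS cis, ONO trans; NCS cis, ONO cis (3 arrangements, 2 chiral); NCS trans, ONO trans; NCS trans, ONO cis.
Of these, 2 lack any improper symmetry element and so occur as enantiomeric pairs, giving 6 + 2 = 8 stereoisomers in total.

yes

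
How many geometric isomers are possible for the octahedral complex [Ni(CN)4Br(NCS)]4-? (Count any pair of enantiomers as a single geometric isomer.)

The distinct arrangements are (2 in all): Br and NCS mutually cis; Br and NCS mutually trans.

2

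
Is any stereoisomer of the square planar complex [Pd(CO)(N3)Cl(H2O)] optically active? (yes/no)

no

A square has two trans pairs of vertices; adjacent vertices are cis.
Systematic placement gives 3 geometric isomers: (CO/H2O trans, Cl/N3 trans); (CO/N3 trans, Cl/H2O trans); (CO/Cl trans, H2O/N3 trans).
Each arrangement has an internal mirror plane or centre of symmetry, so none is chiral.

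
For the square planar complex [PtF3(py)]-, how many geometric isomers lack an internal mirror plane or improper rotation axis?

0

In a square planar complex each vertex has one trans partner and two cis neighbours.
Only one geometric arrangement is possible.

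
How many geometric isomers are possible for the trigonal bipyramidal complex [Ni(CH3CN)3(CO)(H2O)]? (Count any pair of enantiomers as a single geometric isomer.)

A trigonal bipyramid has two axial and three equatorial sites, which are chemically inequivalent.
Working through the distinct placements yields 4 geometric isomers: CO equatorial, H2O equatorial; CO axial, H2O equatorial; CO equatorial, H2O axial; CO axial, H2O axial.

4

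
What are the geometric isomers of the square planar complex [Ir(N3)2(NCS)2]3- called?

cis and trans

In a square planar complex each vertex has one trans partner and two cis neighbours.
There are 2 geometric isomers: N3 cis; N3 trans.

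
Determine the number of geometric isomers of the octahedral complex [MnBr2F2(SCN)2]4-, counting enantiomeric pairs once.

The six octahedral sites form three mutually perpendicular trans pairs.
Working through the distinct placements yields 5 geometric isomers: Br trans, F trans, SCN trans; Br trans, F cis, SCN cis; Br cis, F cis, SCN trans; Br cis, F cis, SCN cis (chiral); Br cis, F trans, SCN cis.

5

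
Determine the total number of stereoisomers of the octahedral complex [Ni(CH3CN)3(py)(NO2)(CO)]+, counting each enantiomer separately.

The six octahedral sites form three mutually perpendicular trans pairs.
Systematic placement gives 4 geometric isomers: CH3CN mer (3 arrangements); CH3CN fac (chiral).
One of these lacks any improper symmetry element and so occurs as an enantiomeric pair, giving 4 + 1 = 5 stereoisomers in total.

5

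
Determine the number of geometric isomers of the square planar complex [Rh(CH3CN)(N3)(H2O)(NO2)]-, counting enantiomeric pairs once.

In a square planar complex each vertex has one trans partner and two cis neighbours.
The distinct arrangements are (3 in all): (CH3CN/N3 trans, H2O/NO2 trans); (CH3CN/NO2 trans, H2O/N3 trans); (CH3CN/H2O trans, N3/NO2 trans).

3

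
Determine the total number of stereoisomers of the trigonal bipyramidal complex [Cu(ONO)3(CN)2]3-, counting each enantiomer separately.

3

In a trigonal bipyramid the two axial positions differ from the three equatorial ones.
Systematic placement gives 3 geometric isomers: CN both axial; CN one axial, one equatorial; CN both equatorial.
Each arrangement has an internal mirror plane or centre of symmetry, so none is chiral.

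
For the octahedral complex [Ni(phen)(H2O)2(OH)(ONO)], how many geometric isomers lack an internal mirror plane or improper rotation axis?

Each phen is bidentate and must span two cis positions.
Working through the distinct placements yields 4 geometric isomers: H2O trans; H2O cis (3 arrangements, 2 chiral).
Of these, 2 lack any improper symmetry element and so occur as enantiomeric pairs, giving 4 + 2 = 6 stereoisomers in total.

2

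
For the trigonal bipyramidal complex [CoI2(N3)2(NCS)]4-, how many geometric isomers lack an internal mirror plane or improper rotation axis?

A trigonal bipyramid has two axial and three equatorial sites, which are chemically inequivalent.
Systematic enumeration (placing each ligand type in turn and discarding arrangements equivalent by rotation or reflection) gives 5 geometric isomers.
One of these lacks any improper symmetry element and so occurs as an enantiomeric pair, giving 5 + 1 = 6 stereoisomers in total.

1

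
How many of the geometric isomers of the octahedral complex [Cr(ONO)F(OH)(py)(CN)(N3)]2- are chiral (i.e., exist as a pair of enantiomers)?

Placing the ligands in turn and identifying arrangements related by rotation or reflection leaves 15 distinct geometric isomers.
Of these, 15 lack any improper symmetry element and so occur as enantiomeric pairs, giving 15 + 15 = 30 stereoisomers in total.

15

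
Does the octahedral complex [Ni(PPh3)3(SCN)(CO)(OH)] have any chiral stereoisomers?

yes

The six octahedral sites form three mutually perpendicular trans pairs.
Systematic placement gives 4 geometric isomers: PPh3 mer (3 arrangements); PPh3 fac (chiral).
One of these lacks any improper symmetry element and so occurs as an enantiomeric pair, giving 4 + 1 = 5 stereoisomers in total.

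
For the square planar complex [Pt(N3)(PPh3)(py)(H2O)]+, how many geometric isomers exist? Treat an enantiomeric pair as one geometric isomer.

3

In a square planar complex each vertex has one trans partner and two cis neighbours.
The distinct arrangements are (3 in all): (H2O/PPh3 trans, N3/py trans); (H2O/py trans, N3/PPh3 trans); (H2O/N3 trans, PPh3/py trans).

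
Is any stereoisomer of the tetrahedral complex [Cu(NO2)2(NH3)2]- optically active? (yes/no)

no

In a tetrahedral complex all four positions are equivalent and every pair of ligands is adjacent — there is no cis/trans distinction.
Only one geometric arrangement is possible.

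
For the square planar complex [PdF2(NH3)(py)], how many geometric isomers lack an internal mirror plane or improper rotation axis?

0

A square has two trans pairs of vertices; adjacent vertices are cis.
Working through the distinct placements yields 2 geometric isomers: F cis; F trans.
Each arrangement has an internal mirror plane or centre of symmetry, so none is chiral.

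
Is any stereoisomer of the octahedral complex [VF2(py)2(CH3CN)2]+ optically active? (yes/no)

yes

Working through the distinct placements yields 5 geometric isomers: F trans, py trans, CH3CN trans; F cis, py cis, CH3CN trans; F cis, py trans, CH3CN cis; F cis, py cis, CH3CN cis (chiral); F trans, py cis, CH3CN cis.
One of these lacks any improper symmetry element and so occurs as an enantiomeric pair, giving 5 + 1 = 6 stereoisomers in total.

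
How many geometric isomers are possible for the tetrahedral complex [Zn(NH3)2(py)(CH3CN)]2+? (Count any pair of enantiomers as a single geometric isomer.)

1

All four vertices of a tetrahedron are equivalent and mutually adjacent, so cis/trans isomerism cannot arise.
Only one geometric arrangement is possible.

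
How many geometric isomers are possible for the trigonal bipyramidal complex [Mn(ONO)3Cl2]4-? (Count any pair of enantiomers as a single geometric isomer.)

3

In a trigonal bipyramid the two axial positions differ from the three equatorial ones.
Systematic placement gives 3 geometric isomers: Cl both axial; Cl one axial, one equatorial; Cl both equatorial.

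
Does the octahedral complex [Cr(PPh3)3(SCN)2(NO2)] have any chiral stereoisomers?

no

Working through the distinct placements yields 3 geometric isomers: PPh3 mer, SCN trans; PPh3 fac, SCN cis; PPh3 mer, SCN cis.
Each arrangement has an internal mirror plane or centre of symmetry, so none is chiral.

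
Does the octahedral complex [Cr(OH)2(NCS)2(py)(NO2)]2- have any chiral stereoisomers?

The six octahedral sites form three mutually perpendicular trans pairs.
Systematic placement gives 6 geometric isomers: OH cis, NCS trans; OH trans, NCS trans; OH cis, NCS cis (3 arrangements, 2 chiral); OH trans, NCS cis.
Of these, 2 lack any improper symmetry element and so occur as enantiomeric pairs, giving 6 + 2 = 8 stereoisomers in total.

yes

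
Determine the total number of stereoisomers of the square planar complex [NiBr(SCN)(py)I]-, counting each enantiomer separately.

There are 3 geometric isomers: (Br/SCN trans, I/py trans); (Br/py trans, I/SCN trans); (Br/I trans, SCN/py trans).
Each arrangement has an internal mirror plane or centre of symmetry, so none is chiral.

3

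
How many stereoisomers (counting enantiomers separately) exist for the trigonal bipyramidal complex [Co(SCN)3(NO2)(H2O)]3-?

4

In a trigonal bipyramid the two axial positions differ from the three equatorial ones.
Systematic placement gives 4 geometric isomers: NO2 axial, H2O axial; NO2 equatorial, H2O axial; NO2 axial, H2O equatorial; NO2 equatorial, H2O equatorial.
Each arrangement has an internal mirror plane or centre of symmetry, so none is chiral.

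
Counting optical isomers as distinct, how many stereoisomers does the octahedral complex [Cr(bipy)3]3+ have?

2

The six octahedral sites form three mutually perpendicular trans pairs.
Each bipy is bidentate and must span two cis positions.
Only one geometric arrangement is possible; it has no improper symmetry element, so it exists as a pair of enantiomers (2 stereoisomers).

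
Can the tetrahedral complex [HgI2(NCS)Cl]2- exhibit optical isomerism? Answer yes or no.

Only one geometric arrangement is possible.

no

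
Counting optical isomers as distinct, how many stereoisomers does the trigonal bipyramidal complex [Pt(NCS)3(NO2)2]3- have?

3

A trigonal bipyramid has two axial and three equatorial sites, which are chemically inequivalent.
The distinct arrangements are (3 in all): NO2 both equatorial; NO2 one axial, one equatorial; NO2 both axial.
Each arrangement has an internal mirror plane or centre of symmetry, so none is chiral.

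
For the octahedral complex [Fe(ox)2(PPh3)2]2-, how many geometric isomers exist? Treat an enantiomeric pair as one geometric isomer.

Each ox is bidentate and must span two cis positions.
There are 2 geometric isomers: PPh3 trans; PPh3 cis (chiral).

2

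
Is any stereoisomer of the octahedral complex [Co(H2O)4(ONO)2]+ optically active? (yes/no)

no

In an octahedral complex each vertex has one trans partner and four cis neighbours.
The distinct arrangements are (2 in all): ONO trans; ONO cis.
Each arrangement has an internal mirror plane or centre of symmetry, so none is chiral.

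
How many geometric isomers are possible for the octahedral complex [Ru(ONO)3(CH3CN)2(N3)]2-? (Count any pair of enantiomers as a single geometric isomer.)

An octahedron has six vertices in three trans pairs; every non-trans pair is cis.
Working through the distinct placements yields 3 geometric isomers: ONO mer, CH3CN trans; ONO mer, CH3CN cis; ONO fac, CH3CN cis.

3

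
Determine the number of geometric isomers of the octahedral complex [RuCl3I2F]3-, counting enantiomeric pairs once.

3

An octahedron has six vertices in three trans pairs; every non-trans pair is cis.
There are 3 geometric isomers: Cl mer, I trans; Cl mer, I cis; Cl fac, I cis.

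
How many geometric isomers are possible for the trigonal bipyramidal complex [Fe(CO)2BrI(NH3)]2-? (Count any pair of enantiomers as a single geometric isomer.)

Placing the ligands in turn and identifying arrangements related by rotation or reflection leaves 7 distinct geometric isomers.

7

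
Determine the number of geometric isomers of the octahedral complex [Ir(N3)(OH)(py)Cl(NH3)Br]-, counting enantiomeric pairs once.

Exhaustive case analysis gives 15 geometric isomers.

15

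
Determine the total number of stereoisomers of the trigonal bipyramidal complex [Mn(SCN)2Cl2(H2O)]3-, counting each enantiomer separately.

A trigonal bipyramid has two axial and three equatorial sites, which are chemically inequivalent.
Placing the ligands in turn and identifying arrangements related by rotation or reflection leaves 5 distinct geometric isomers.
One of these lacks any improper symmetry element and so occurs as an enantiomeric pair, giving 5 + 1 = 6 stereoisomers in total.

6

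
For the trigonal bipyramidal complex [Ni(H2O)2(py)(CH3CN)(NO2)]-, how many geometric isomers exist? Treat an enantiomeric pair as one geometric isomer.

A trigonal bipyramid has two axial and three equatorial sites, which are chemically inequivalent.
Exhaustive case analysis gives 7 geometric isomers.

7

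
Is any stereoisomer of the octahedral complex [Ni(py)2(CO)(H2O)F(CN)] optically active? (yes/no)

yes

The six octahedral sites form three mutually perpendicular trans pairs.
Systematic enumeration (placing each ligand type in turn and discarding arrangements equivalent by rotation or reflection) gives 9 geometric isomers.
Of these, 6 lack any improper symmetry element and so occur as enantiomeric pairs, giving 9 + 6 = 15 stereoisomers in total.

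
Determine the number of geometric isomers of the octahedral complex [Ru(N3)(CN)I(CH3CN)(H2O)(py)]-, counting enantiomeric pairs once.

15

In an octahedral complex each vertex has one trans partner and four cis neighbours.
Exhaustive case analysis gives 15 geometric isomers.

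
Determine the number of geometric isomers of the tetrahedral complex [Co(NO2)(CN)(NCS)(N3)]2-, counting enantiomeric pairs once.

All four vertices of a tetrahedron are equivalent and mutually adjacent, so cis/trans isomerism cannot arise.
Only one geometric arrangement is possible; it has no improper symmetry element, so it exists as a pair of enantiomers (2 stereoisomers).

1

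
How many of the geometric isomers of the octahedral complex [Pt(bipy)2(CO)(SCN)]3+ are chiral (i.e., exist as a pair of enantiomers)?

In an octahedral complex each vertex has one trans partner and four cis neighbours.
Each bipy is bidentate and must span two cis positions.
The distinct arrangements are (2 in all): CO and SCN mutually trans; CO and SCN mutually cis (chiral).
One of these lacks any improper symmetry element and so occurs as an enantiomeric pair, giving 2 + 1 = 3 stereoisomers in total.

1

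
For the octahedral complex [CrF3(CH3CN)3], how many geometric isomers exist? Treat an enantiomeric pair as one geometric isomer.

2

The six octahedral sites form three mutually perpendicular trans pairs.
The distinct arrangements are (2 in all): F mer; F fac.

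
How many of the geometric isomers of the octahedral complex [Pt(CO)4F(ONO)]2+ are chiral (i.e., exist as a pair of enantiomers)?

0

The six octahedral sites form three mutually perpendicular trans pairs.
The distinct arrangements are (2 in all): F and ONO mutually trans; F and ONO mutually cis.
Each arrangement has an internal mirror plane or centre of symmetry, so none is chiral.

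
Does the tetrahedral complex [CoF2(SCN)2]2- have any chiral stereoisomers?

In a tetrahedral complex all four positions are equivalent and every pair of ligands is adjacent — there is no cis/trans distinction.
Only one geometric arrangement is possible.

no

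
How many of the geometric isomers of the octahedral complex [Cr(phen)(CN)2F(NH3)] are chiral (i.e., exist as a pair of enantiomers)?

In an octahedral complex each vertex has one trans partner and four cis neighbours.
Each phen is bidentate and must span two cis positions.
Working through the distinct placements yields 4 geometric isomers: CN trans; CN cis (3 arrangements, 2 chiral).
Of these, 2 lack any improper symmetry element and so occur as enantiomeric pairs, giving 4 + 2 = 6 stereoisomers in total.

2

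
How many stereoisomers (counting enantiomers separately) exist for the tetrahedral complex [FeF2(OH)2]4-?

In a tetrahedral complex all four positions are equivalent and every pair of ligands is adjacent — there is no cis/trans distinction.
Only one geometric arrangement is possible.

1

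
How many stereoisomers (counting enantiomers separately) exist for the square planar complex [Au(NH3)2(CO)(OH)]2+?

2

In a square planar complex each vertex has one trans partner and two cis neighbours.
There are 2 geometric isomers: NH3 cis; NH3 trans.
Each arrangement has an internal mirror plane or centre of symmetry, so none is chiral.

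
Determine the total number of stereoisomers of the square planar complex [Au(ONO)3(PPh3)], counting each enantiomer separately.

Only one geometric arrangement is possible.

1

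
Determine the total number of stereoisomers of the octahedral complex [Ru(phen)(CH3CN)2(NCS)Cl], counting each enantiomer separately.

An octahedron has six vertices in three trans pairs; every non-trans pair is cis.
Each phen is bidentate and must span two cis positions.
The distinct arrangements are (4 in all): CH3CN trans; CH3CN cis (3 arrangements, 2 chiral).
Of these, 2 lack any improper symmetry element and so occur as enantiomeric pairs, giving 4 + 2 = 6 stereoisomers in total.

6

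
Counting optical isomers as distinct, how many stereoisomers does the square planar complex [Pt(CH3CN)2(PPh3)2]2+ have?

In a square planar complex each vertex has one trans partner and two cis neighbours.
The distinct arrangements are (2 in all): CH3CN cis; CH3CN trans.
Each arrangement has an internal mirror plane or centre of symmetry, so none is chiral.

2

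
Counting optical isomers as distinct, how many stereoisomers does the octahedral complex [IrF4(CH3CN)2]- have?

2

An octahedron has six vertices in three trans pairs; every non-trans pair is cis.
The distinct arrangements are (2 in all): CH3CN trans; CH3CN cis.
Each arrangement has an internal mirror plane or centre of symmetry, so none is chiral.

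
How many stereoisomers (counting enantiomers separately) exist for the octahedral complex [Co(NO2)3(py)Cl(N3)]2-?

In an octahedral complex each vertex has one trans partner and four cis neighbours.
Working through the distinct placements yields 4 geometric isomers: NO2 mer (3 arrangements); NO2 fac (chiral).
One of these lacks any improper symmetry element and so occurs as an enantiomeric pair, giving 4 + 1 = 5 stereoisomers in total.

5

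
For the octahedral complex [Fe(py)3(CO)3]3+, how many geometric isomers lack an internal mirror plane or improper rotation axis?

0

An octahedron has six vertices in three trans pairs; every non-trans pair is cis.
There are 2 geometric isomers: py mer; py fac.
Each arrangement has an internal mirror plane or centre of symmetry, so none is chiral.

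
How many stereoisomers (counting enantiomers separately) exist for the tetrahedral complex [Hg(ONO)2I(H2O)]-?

1

All four vertices of a tetrahedron are equivalent and mutually adjacent, so cis/trans isomerism cannot arise.
Only one geometric arrangement is possible.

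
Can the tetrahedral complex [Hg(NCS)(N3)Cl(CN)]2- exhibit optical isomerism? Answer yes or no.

All four vertices of a tetrahedron are equivalent and mutually adjacent, so cis/trans isomerism cannot arise.
Only one geometric arrangement is possible; it has no improper symmetry element, so it exists as a pair of enantiomers (2 stereoisomers).

yes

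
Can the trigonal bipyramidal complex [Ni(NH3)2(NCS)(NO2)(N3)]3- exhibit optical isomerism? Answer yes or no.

yes

In a trigonal bipyramid the two axial positions differ from the three equatorial ones.
Systematic enumeration (placing each ligand type in turn and discarding arrangements equivalent by rotation or reflection) gives 7 geometric isomers.
Of these, 3 lack any improper symmetry element and so occur as enantiomeric pairs, giving 7 + 3 = 10 stereoisomers in total.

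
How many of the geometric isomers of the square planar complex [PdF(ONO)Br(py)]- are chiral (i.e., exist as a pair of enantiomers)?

0

A square has two trans pairs of vertices; adjacent vertices are cis.
There are 3 geometric isomers: (Br/ONO trans, F/py trans); (Br/py trans, F/ONO trans); (Br/F trans, ONO/py trans).
Each arrangement has an internal mirror plane or centre of symmetry, so none is chiral.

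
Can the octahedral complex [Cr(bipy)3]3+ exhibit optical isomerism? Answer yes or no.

yes

In an octahedral complex each vertex has one trans partner and four cis neighbours.
Each bipy is bidentate and must span two cis positions.
Only one geometric arrangement is possible; it has no improper symmetry element, so it exists as a pair of enantiomers (2 stereoisomers).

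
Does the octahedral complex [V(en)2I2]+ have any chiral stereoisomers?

The six octahedral sites form three mutually perpendicular trans pairs.
Each en is bidentate and must span two cis positions.
There are 2 geometric isomers: I trans; I cis (chiral).
One of these lacks any improper symmetry element and so occurs as an enantiomeric pair, giving 2 + 1 = 3 stereoisomers in total.

yes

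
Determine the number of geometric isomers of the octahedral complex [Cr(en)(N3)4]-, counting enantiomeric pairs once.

1

Each en is bidentate and must span two cis positions.
Only one geometric arrangement is possible.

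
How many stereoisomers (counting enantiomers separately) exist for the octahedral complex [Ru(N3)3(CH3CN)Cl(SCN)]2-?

The six octahedral sites form three mutually perpendicular trans pairs.
There are 4 geometric isomers: N3 mer (3 arrangements); N3 fac (chiral).
One of these lacks any improper symmetry element and so occurs as an enantiomeric pair, giving 4 + 1 = 5 stereoisomers in total.

5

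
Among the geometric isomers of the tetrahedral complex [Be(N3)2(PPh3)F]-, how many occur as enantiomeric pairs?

All four vertices of a tetrahedron are equivalent and mutually adjacent, so cis/trans isomerism cannot arise.
Only one geometric arrangement is possible.

0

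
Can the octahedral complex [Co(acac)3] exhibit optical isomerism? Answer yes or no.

An octahedron has six vertices in three trans pairs; every non-trans pair is cis.
Each acac is bidentate and must span two cis positions.
Only one geometric arrangement is possible; it has no improper symmetry element, so it exists as a pair of enantiomers (2 stereoisomers).

yes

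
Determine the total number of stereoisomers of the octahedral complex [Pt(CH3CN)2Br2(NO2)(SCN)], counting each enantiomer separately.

In an octahedral complex each vertex has one trans partner and four cis neighbours.
There are 6 geometric isomers: CH3CN trans, Br trans; CH3CN cis, Br trans; CH3CN cis, Br cis (3 arrangements, 2 chiral); CH3CN trans, Br cis.
Of these, 2 lack any improper symmetry element and so occur as enantiomeric pairs, giving 6 + 2 = 8 stereoisomers in total.

8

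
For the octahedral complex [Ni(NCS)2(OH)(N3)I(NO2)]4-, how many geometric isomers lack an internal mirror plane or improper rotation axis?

In an octahedral complex each vertex has one trans partner and four cis neighbours.
Systematic enumeration (placing each ligand type in turn and discarding arrangements equivalent by rotation or reflection) gives 9 geometric isomers.
Of these, 6 lack any improper symmetry element and so occur as enantiomeric pairs, giving 9 + 6 = 15 stereoisomers in total.

6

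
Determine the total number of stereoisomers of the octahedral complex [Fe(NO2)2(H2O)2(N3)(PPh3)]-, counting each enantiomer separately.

The six octahedral sites form three mutually perpendicular trans pairs.
The distinct arrangements are (6 in all): NO2 cis, H2O trans; NO2 trans, H2O trans; NO2 cis, H2O cis (3 arrangements, 2 chiral); NO2 trans, H2O cis.
Of these, 2 lack any improper symmetry element and so occur as enantiomeric pairs, giving 6 + 2 = 8 stereoisomers in total.

8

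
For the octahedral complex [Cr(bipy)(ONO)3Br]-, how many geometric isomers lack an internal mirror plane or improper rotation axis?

0

Each bipy is bidentate and must span two cis positions.
There are 2 geometric isomers: ONO fac; ONO mer.
Each arrangement has an internal mirror plane or centre of symmetry, so none is chiral.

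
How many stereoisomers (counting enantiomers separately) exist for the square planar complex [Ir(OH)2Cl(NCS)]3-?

2

A square has two trans pairs of vertices; adjacent vertices are cis.
There are 2 geometric isomers: OH cis; OH trans.
Each arrangement has an internal mirror plane or centre of symmetry, so none is chiral.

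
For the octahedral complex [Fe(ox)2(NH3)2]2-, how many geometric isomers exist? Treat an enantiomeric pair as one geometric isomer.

Each ox is bidentate and must span two cis positions.
The distinct arrangements are (2 in all): NH3 trans; NH3 cis (chiral).

2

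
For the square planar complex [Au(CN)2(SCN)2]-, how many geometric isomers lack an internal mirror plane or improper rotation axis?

A square has two trans pairs of vertices; adjacent vertices are cis.
Working through the distinct placements yields 2 geometric isomers: CN cis; CN trans.
Each arrangement has an internal mirror plane or centre of symmetry, so none is chiral.

0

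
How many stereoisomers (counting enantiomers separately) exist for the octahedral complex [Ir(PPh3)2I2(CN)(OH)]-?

8

In an octahedral complex each vertex has one trans partner and four cis neighbours.
There are 6 geometric isomers: PPh3 trans, I cis; PPh3 cis, I cis (3 arrangements, 2 chiral); PPh3 trans, I trans; PPh3 cis, I trans.
Of these, 2 lack any improper symmetry element and so occur as enantiomeric pairs, giving 6 + 2 = 8 stereoisomers in total.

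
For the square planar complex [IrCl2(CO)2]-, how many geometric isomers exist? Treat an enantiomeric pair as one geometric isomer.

A square has two trans pairs of vertices; adjacent vertices are cis.
Working through the distinct placements yields 2 geometric isomers: Cl cis; Cl trans.

2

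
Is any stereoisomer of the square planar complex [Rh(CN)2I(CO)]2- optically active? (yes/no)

In a square planar complex each vertex has one trans partner and two cis neighbours.
Systematic placement gives 2 geometric isomers: CN cis; CN trans.
Each arrangement has an internal mirror plane or centre of symmetry, so none is chiral.

no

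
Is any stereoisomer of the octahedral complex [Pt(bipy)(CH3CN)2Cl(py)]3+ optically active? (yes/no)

The six octahedral sites form three mutually perpendicular trans pairs.
Each bipy is bidentate and must span two cis positions.
There are 4 geometric isomers: CH3CN trans; CH3CN cis (3 arrangements, 2 chiral).
Of these, 2 lack any improper symmetry element and so occur as enantiomeric pairs, giving 4 + 2 = 6 stereoisomers in total.

yes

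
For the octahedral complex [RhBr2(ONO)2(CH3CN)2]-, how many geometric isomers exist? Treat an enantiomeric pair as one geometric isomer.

Working through the distinct placements yields 5 geometric isomers: Br trans, ONO trans, CH3CN trans; Br trans, ONO cis, CH3CN cis; Br cis, ONO trans, CH3CN cis; Br cis, ONO cis, CH3CN cis (chiral); Br cis, ONO cis, CH3CN trans.

5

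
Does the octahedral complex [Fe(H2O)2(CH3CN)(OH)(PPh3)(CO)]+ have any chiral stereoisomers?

yes

The six octahedral sites form three mutually perpendicular trans pairs.
Exhaustive case analysis gives 9 geometric isomers.
Of these, 6 lack any improper symmetry element and so occur as enantiomeric pairs, giving 9 + 6 = 15 stereoisomers in total.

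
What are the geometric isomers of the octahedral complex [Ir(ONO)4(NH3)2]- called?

cis and trans

The six octahedral sites form three mutually perpendicular trans pairs.
There are 2 geometric isomers: NH3 trans; NH3 cis.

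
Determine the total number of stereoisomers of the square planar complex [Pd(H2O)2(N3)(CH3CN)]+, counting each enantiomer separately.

A square has two trans pairs of vertices; adjacent vertices are cis.
The distinct arrangements are (2 in all): H2O cis; H2O trans.
Each arrangement has an internal mirror plane or centre of symmetry, so none is chiral.

2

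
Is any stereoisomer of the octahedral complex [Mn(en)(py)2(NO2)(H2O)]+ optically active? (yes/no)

yes

Each en is bidentate and must span two cis positions.
The distinct arrangements are (4 in all): py cis (3 arrangements, 2 chiral); py trans.
Of these, 2 lack any improper symmetry element and so occur as enantiomeric pairs, giving 4 + 2 = 6 stereoisomers in total.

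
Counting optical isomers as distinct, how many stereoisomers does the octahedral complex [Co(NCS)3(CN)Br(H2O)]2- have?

The distinct arrangements are (4 in all): NCS mer (3 arrangements); NCS fac (chiral).
One of these lacks any improper symmetry element and so occurs as an enantiomeric pair, giving 4 + 1 = 5 stereoisomers in total.

5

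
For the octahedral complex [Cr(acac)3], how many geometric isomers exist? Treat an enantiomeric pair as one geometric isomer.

1

An octahedron has six vertices in three trans pairs; every non-trans pair is cis.
Each acac is bidentate and must span two cis positions.
Only one geometric arrangement is possible; it has no improper symmetry element, so it exists as a pair of enantiomers (2 stereoisomers).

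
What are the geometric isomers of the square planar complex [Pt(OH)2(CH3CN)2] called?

cis and trans

A square has two trans pairs of vertices; adjacent vertices are cis.
There are 2 geometric isomers: OH cis; OH trans.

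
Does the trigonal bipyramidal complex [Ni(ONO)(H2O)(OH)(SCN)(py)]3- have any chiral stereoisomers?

yes

Systematic enumeration (placing each ligand type in turn and discarding arrangements equivalent by rotation or reflection) gives 10 geometric isomers.
Of these, 10 lack any improper symmetry element and so occur as enantiomeric pairs, giving 10 + 10 = 20 stereoisomers in total.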